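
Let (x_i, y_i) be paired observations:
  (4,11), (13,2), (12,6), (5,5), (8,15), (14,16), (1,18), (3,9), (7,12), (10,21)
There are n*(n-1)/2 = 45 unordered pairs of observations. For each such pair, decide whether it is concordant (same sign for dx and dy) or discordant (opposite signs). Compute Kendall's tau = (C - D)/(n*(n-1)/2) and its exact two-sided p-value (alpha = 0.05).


Step 1: Enumerate the 45 unordered pairs (i,j) with i<j and classify each by sign(x_j-x_i) * sign(y_j-y_i).
  (1,2):dx=+9,dy=-9->D; (1,3):dx=+8,dy=-5->D; (1,4):dx=+1,dy=-6->D; (1,5):dx=+4,dy=+4->C
  (1,6):dx=+10,dy=+5->C; (1,7):dx=-3,dy=+7->D; (1,8):dx=-1,dy=-2->C; (1,9):dx=+3,dy=+1->C
  (1,10):dx=+6,dy=+10->C; (2,3):dx=-1,dy=+4->D; (2,4):dx=-8,dy=+3->D; (2,5):dx=-5,dy=+13->D
  (2,6):dx=+1,dy=+14->C; (2,7):dx=-12,dy=+16->D; (2,8):dx=-10,dy=+7->D; (2,9):dx=-6,dy=+10->D
  (2,10):dx=-3,dy=+19->D; (3,4):dx=-7,dy=-1->C; (3,5):dx=-4,dy=+9->D; (3,6):dx=+2,dy=+10->C
  (3,7):dx=-11,dy=+12->D; (3,8):dx=-9,dy=+3->D; (3,9):dx=-5,dy=+6->D; (3,10):dx=-2,dy=+15->D
  (4,5):dx=+3,dy=+10->C; (4,6):dx=+9,dy=+11->C; (4,7):dx=-4,dy=+13->D; (4,8):dx=-2,dy=+4->D
  (4,9):dx=+2,dy=+7->C; (4,10):dx=+5,dy=+16->C; (5,6):dx=+6,dy=+1->C; (5,7):dx=-7,dy=+3->D
  (5,8):dx=-5,dy=-6->C; (5,9):dx=-1,dy=-3->C; (5,10):dx=+2,dy=+6->C; (6,7):dx=-13,dy=+2->D
  (6,8):dx=-11,dy=-7->C; (6,9):dx=-7,dy=-4->C; (6,10):dx=-4,dy=+5->D; (7,8):dx=+2,dy=-9->D
  (7,9):dx=+6,dy=-6->D; (7,10):dx=+9,dy=+3->C; (8,9):dx=+4,dy=+3->C; (8,10):dx=+7,dy=+12->C
  (9,10):dx=+3,dy=+9->C
Step 2: C = 22, D = 23, total pairs = 45.
Step 3: tau = (C - D)/(n(n-1)/2) = (22 - 23)/45 = -0.022222.
Step 4: Exact two-sided p-value (enumerate n! = 3628800 permutations of y under H0): p = 1.000000.
Step 5: alpha = 0.05. fail to reject H0.

tau_b = -0.0222 (C=22, D=23), p = 1.000000, fail to reject H0.


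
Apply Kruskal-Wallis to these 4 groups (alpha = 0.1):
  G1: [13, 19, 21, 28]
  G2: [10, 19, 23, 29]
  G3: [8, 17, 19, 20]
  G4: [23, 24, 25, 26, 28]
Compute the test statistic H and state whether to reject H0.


Step 1: Combine all N = 17 observations and assign midranks.
sorted (value, group, rank): (8,G3,1), (10,G2,2), (13,G1,3), (17,G3,4), (19,G1,6), (19,G2,6), (19,G3,6), (20,G3,8), (21,G1,9), (23,G2,10.5), (23,G4,10.5), (24,G4,12), (25,G4,13), (26,G4,14), (28,G1,15.5), (28,G4,15.5), (29,G2,17)
Step 2: Sum ranks within each group.
R_1 = 33.5 (n_1 = 4)
R_2 = 35.5 (n_2 = 4)
R_3 = 19 (n_3 = 4)
R_4 = 65 (n_4 = 5)
Step 3: H = 12/(N(N+1)) * sum(R_i^2/n_i) - 3(N+1)
     = 12/(17*18) * (33.5^2/4 + 35.5^2/4 + 19^2/4 + 65^2/5) - 3*18
     = 0.039216 * 1530.88 - 54
     = 6.034314.
Step 4: Ties present; correction factor C = 1 - 36/(17^3 - 17) = 0.992647. Corrected H = 6.034314 / 0.992647 = 6.079012.
Step 5: Under H0, H ~ chi^2(3); p-value = 0.107829.
Step 6: alpha = 0.1. fail to reject H0.

H = 6.0790, df = 3, p = 0.107829, fail to reject H0.


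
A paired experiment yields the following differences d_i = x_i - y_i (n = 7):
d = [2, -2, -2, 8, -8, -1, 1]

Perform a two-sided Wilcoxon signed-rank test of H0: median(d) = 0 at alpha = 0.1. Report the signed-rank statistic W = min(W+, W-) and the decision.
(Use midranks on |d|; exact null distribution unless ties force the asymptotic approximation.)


Step 1: Drop any zero differences (none here) and take |d_i|.
|d| = [2, 2, 2, 8, 8, 1, 1]
Step 2: Midrank |d_i| (ties get averaged ranks).
ranks: |2|->4, |2|->4, |2|->4, |8|->6.5, |8|->6.5, |1|->1.5, |1|->1.5
Step 3: Attach original signs; sum ranks with positive sign and with negative sign.
W+ = 4 + 6.5 + 1.5 = 12
W- = 4 + 4 + 6.5 + 1.5 = 16
(Check: W+ + W- = 28 should equal n(n+1)/2 = 28.)
Step 4: Test statistic W = min(W+, W-) = 12.
Step 5: Ties in |d|, so use the tie-corrected normal approximation.
        E[W] = n(n+1)/4 = 7*8/4 = 14.
        Tie groups: |d|=1 (t=2), |d|=2 (t=3), |d|=8 (t=2); sum(t^3 - t) = 36.
        Var[W] = n(n+1)(2n+1)/24 - sum(t^3-t)/48 = 840/24 - 36/48 = 34.25.
        z = (W - E[W]) / sqrt(Var[W]) = (12 - 14) / 5.8523 = -0.3417.
        Two-sided p = 2*Phi(z) = 0.732544.
Step 6: alpha = 0.1. fail to reject H0.

W+ = 12, W- = 16, W = min = 12, p = 0.732544, fail to reject H0.


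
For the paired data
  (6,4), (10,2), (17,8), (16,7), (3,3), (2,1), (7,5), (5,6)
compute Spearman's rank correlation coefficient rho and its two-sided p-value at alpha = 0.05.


Step 1: Rank x and y separately (midranks; no ties here).
rank(x): 6->4, 10->6, 17->8, 16->7, 3->2, 2->1, 7->5, 5->3
rank(y): 4->4, 2->2, 8->8, 7->7, 3->3, 1->1, 5->5, 6->6
Step 2: d_i = R_x(i) - R_y(i); compute d_i^2.
  (4-4)^2=0, (6-2)^2=16, (8-8)^2=0, (7-7)^2=0, (2-3)^2=1, (1-1)^2=0, (5-5)^2=0, (3-6)^2=9
sum(d^2) = 26.
Step 3: rho = 1 - 6*26 / (8*(8^2 - 1)) = 1 - 156/504 = 0.690476.
Step 4: Under H0, t = rho * sqrt((n-2)/(1-rho^2)) = 2.3382 ~ t(6).
Step 5: Two-sided p-value from the t-distribution with 6 df = 0.057990.
Step 6: alpha = 0.05. fail to reject H0.

rho = 0.6905, p = 0.057990, fail to reject H0 at alpha = 0.05.


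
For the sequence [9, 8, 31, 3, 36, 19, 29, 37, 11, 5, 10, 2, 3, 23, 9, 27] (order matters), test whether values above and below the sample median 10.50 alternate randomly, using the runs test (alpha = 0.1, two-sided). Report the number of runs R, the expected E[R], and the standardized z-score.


Step 1: Compute median = 10.50; label A = above, B = below.
Labels in order: BBABAAAAABBBBABA  (n_A = 8, n_B = 8)
Step 2: Count runs R = 8.
Step 3: Under H0 (random ordering), E[R] = 2*n_A*n_B/(n_A+n_B) + 1 = 2*8*8/16 + 1 = 9.0000.
        Var[R] = 2*n_A*n_B*(2*n_A*n_B - n_A - n_B) / ((n_A+n_B)^2 * (n_A+n_B-1)) = 14336/3840 = 3.7333.
        SD[R] = 1.9322.
Step 4: Continuity-corrected z = (R + 0.5 - E[R]) / SD[R] = (8 + 0.5 - 9.0000) / 1.9322 = -0.2588.
Step 5: Two-sided p-value via normal approximation = 2*(1 - Phi(|z|)) = 0.795809.
Step 6: alpha = 0.1. fail to reject H0.

R = 8, z = -0.2588, p = 0.795809, fail to reject H0.


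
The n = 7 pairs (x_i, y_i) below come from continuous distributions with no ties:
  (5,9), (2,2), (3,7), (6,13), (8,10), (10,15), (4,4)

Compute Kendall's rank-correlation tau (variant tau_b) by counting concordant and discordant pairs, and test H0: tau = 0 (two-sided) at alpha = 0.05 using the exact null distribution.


Step 1: Enumerate the 21 unordered pairs (i,j) with i<j and classify each by sign(x_j-x_i) * sign(y_j-y_i).
  (1,2):dx=-3,dy=-7->C; (1,3):dx=-2,dy=-2->C; (1,4):dx=+1,dy=+4->C; (1,5):dx=+3,dy=+1->C
  (1,6):dx=+5,dy=+6->C; (1,7):dx=-1,dy=-5->C; (2,3):dx=+1,dy=+5->C; (2,4):dx=+4,dy=+11->C
  (2,5):dx=+6,dy=+8->C; (2,6):dx=+8,dy=+13->C; (2,7):dx=+2,dy=+2->C; (3,4):dx=+3,dy=+6->C
  (3,5):dx=+5,dy=+3->C; (3,6):dx=+7,dy=+8->C; (3,7):dx=+1,dy=-3->D; (4,5):dx=+2,dy=-3->D
  (4,6):dx=+4,dy=+2->C; (4,7):dx=-2,dy=-9->C; (5,6):dx=+2,dy=+5->C; (5,7):dx=-4,dy=-6->C
  (6,7):dx=-6,dy=-11->C
Step 2: C = 19, D = 2, total pairs = 21.
Step 3: tau = (C - D)/(n(n-1)/2) = (19 - 2)/21 = 0.809524.
Step 4: Exact two-sided p-value (enumerate n! = 5040 permutations of y under H0): p = 0.010714.
Step 5: alpha = 0.05. reject H0.

tau_b = 0.8095 (C=19, D=2), p = 0.010714, reject H0.


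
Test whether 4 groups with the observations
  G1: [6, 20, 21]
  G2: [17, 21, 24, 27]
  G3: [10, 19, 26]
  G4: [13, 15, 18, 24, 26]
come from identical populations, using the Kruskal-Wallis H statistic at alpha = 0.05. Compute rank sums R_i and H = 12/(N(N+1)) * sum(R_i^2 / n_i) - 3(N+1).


Step 1: Combine all N = 15 observations and assign midranks.
sorted (value, group, rank): (6,G1,1), (10,G3,2), (13,G4,3), (15,G4,4), (17,G2,5), (18,G4,6), (19,G3,7), (20,G1,8), (21,G1,9.5), (21,G2,9.5), (24,G2,11.5), (24,G4,11.5), (26,G3,13.5), (26,G4,13.5), (27,G2,15)
Step 2: Sum ranks within each group.
R_1 = 18.5 (n_1 = 3)
R_2 = 41 (n_2 = 4)
R_3 = 22.5 (n_3 = 3)
R_4 = 38 (n_4 = 5)
Step 3: H = 12/(N(N+1)) * sum(R_i^2/n_i) - 3(N+1)
     = 12/(15*16) * (18.5^2/3 + 41^2/4 + 22.5^2/3 + 38^2/5) - 3*16
     = 0.050000 * 991.883 - 48
     = 1.594167.
Step 4: Ties present; correction factor C = 1 - 18/(15^3 - 15) = 0.994643. Corrected H = 1.594167 / 0.994643 = 1.602753.
Step 5: Under H0, H ~ chi^2(3); p-value = 0.658766.
Step 6: alpha = 0.05. fail to reject H0.

H = 1.6028, df = 3, p = 0.658766, fail to reject H0.


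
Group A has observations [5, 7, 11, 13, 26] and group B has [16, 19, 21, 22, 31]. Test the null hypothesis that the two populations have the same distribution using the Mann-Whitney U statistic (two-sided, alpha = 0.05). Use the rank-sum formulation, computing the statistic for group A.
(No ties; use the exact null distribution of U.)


Step 1: Combine and sort all 10 observations; assign midranks.
sorted (value, group): (5,X), (7,X), (11,X), (13,X), (16,Y), (19,Y), (21,Y), (22,Y), (26,X), (31,Y)
ranks: 5->1, 7->2, 11->3, 13->4, 16->5, 19->6, 21->7, 22->8, 26->9, 31->10
Step 2: Rank sum for X: R1 = 1 + 2 + 3 + 4 + 9 = 19.
Step 3: U_X = R1 - n1(n1+1)/2 = 19 - 5*6/2 = 19 - 15 = 4.
       U_Y = n1*n2 - U_X = 25 - 4 = 21.
Step 4: No ties, so the exact null distribution of U (based on enumerating the C(10,5) = 252 equally likely rank assignments) gives the two-sided p-value.
Step 5: p-value = 0.095238; compare to alpha = 0.05. fail to reject H0.

U_X = 4, p = 0.095238, fail to reject H0 at alpha = 0.05.


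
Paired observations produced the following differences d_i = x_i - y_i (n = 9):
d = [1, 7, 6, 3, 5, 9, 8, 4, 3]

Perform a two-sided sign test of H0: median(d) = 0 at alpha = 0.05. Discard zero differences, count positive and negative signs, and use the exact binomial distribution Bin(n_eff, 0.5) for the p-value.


Step 1: Discard zero differences. Original n = 9; n_eff = number of nonzero differences = 9.
Nonzero differences (with sign): +1, +7, +6, +3, +5, +9, +8, +4, +3
Step 2: Count signs: positive = 9, negative = 0.
Step 3: Under H0: P(positive) = 0.5, so the number of positives S ~ Bin(9, 0.5).
Step 4: Two-sided exact p-value = sum of Bin(9,0.5) probabilities at or below the observed probability = 0.003906.
Step 5: alpha = 0.05. reject H0.

n_eff = 9, pos = 9, neg = 0, p = 0.003906, reject H0.


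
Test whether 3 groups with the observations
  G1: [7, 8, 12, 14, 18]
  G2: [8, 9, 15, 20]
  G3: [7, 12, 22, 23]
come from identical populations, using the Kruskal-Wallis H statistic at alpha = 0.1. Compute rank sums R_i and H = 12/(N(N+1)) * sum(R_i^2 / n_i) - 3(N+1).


Step 1: Combine all N = 13 observations and assign midranks.
sorted (value, group, rank): (7,G1,1.5), (7,G3,1.5), (8,G1,3.5), (8,G2,3.5), (9,G2,5), (12,G1,6.5), (12,G3,6.5), (14,G1,8), (15,G2,9), (18,G1,10), (20,G2,11), (22,G3,12), (23,G3,13)
Step 2: Sum ranks within each group.
R_1 = 29.5 (n_1 = 5)
R_2 = 28.5 (n_2 = 4)
R_3 = 33 (n_3 = 4)
Step 3: H = 12/(N(N+1)) * sum(R_i^2/n_i) - 3(N+1)
     = 12/(13*14) * (29.5^2/5 + 28.5^2/4 + 33^2/4) - 3*14
     = 0.065934 * 649.362 - 42
     = 0.815110.
Step 4: Ties present; correction factor C = 1 - 18/(13^3 - 13) = 0.991758. Corrected H = 0.815110 / 0.991758 = 0.821884.
Step 5: Under H0, H ~ chi^2(2); p-value = 0.663025.
Step 6: alpha = 0.1. fail to reject H0.

H = 0.8219, df = 2, p = 0.663025, fail to reject H0.


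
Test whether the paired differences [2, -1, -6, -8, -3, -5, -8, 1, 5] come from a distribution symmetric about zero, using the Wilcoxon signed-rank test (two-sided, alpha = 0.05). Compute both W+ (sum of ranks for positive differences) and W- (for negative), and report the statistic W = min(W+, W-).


Step 1: Drop any zero differences (none here) and take |d_i|.
|d| = [2, 1, 6, 8, 3, 5, 8, 1, 5]
Step 2: Midrank |d_i| (ties get averaged ranks).
ranks: |2|->3, |1|->1.5, |6|->7, |8|->8.5, |3|->4, |5|->5.5, |8|->8.5, |1|->1.5, |5|->5.5
Step 3: Attach original signs; sum ranks with positive sign and with negative sign.
W+ = 3 + 1.5 + 5.5 = 10
W- = 1.5 + 7 + 8.5 + 4 + 5.5 + 8.5 = 35
(Check: W+ + W- = 45 should equal n(n+1)/2 = 45.)
Step 4: Test statistic W = min(W+, W-) = 10.
Step 5: Ties in |d|, so use the tie-corrected normal approximation.
        E[W] = n(n+1)/4 = 9*10/4 = 22.5.
        Tie groups: |d|=1 (t=2), |d|=5 (t=2), |d|=8 (t=2); sum(t^3 - t) = 18.
        Var[W] = n(n+1)(2n+1)/24 - sum(t^3-t)/48 = 1710/24 - 18/48 = 70.875.
        z = (W - E[W]) / sqrt(Var[W]) = (10 - 22.5) / 8.4187 = -1.4848.
        Two-sided p = 2*Phi(z) = 0.137601.
Step 6: alpha = 0.05. fail to reject H0.

W+ = 10, W- = 35, W = min = 10, p = 0.137601, fail to reject H0.


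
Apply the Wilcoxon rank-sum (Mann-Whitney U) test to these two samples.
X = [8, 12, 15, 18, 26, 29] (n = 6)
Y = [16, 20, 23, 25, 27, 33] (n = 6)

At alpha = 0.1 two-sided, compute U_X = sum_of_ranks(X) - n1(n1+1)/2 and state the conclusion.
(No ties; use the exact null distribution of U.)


Step 1: Combine and sort all 12 observations; assign midranks.
sorted (value, group): (8,X), (12,X), (15,X), (16,Y), (18,X), (20,Y), (23,Y), (25,Y), (26,X), (27,Y), (29,X), (33,Y)
ranks: 8->1, 12->2, 15->3, 16->4, 18->5, 20->6, 23->7, 25->8, 26->9, 27->10, 29->11, 33->12
Step 2: Rank sum for X: R1 = 1 + 2 + 3 + 5 + 9 + 11 = 31.
Step 3: U_X = R1 - n1(n1+1)/2 = 31 - 6*7/2 = 31 - 21 = 10.
       U_Y = n1*n2 - U_X = 36 - 10 = 26.
Step 4: No ties, so the exact null distribution of U (based on enumerating the C(12,6) = 924 equally likely rank assignments) gives the two-sided p-value.
Step 5: p-value = 0.240260; compare to alpha = 0.1. fail to reject H0.

U_X = 10, p = 0.240260, fail to reject H0 at alpha = 0.1.


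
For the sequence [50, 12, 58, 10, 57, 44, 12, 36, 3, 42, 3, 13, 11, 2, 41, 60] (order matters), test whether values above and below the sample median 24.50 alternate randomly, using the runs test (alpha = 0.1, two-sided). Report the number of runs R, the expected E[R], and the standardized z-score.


Step 1: Compute median = 24.50; label A = above, B = below.
Labels in order: ABABAABABABBBBAA  (n_A = 8, n_B = 8)
Step 2: Count runs R = 11.
Step 3: Under H0 (random ordering), E[R] = 2*n_A*n_B/(n_A+n_B) + 1 = 2*8*8/16 + 1 = 9.0000.
        Var[R] = 2*n_A*n_B*(2*n_A*n_B - n_A - n_B) / ((n_A+n_B)^2 * (n_A+n_B-1)) = 14336/3840 = 3.7333.
        SD[R] = 1.9322.
Step 4: Continuity-corrected z = (R - 0.5 - E[R]) / SD[R] = (11 - 0.5 - 9.0000) / 1.9322 = 0.7763.
Step 5: Two-sided p-value via normal approximation = 2*(1 - Phi(|z|)) = 0.437558.
Step 6: alpha = 0.1. fail to reject H0.

R = 11, z = 0.7763, p = 0.437558, fail to reject H0.


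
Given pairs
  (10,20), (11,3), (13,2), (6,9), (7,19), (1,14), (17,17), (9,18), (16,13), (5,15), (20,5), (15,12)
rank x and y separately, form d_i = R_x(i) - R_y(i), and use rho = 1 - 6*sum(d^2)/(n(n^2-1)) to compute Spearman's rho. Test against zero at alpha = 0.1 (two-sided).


Step 1: Rank x and y separately (midranks; no ties here).
rank(x): 10->6, 11->7, 13->8, 6->3, 7->4, 1->1, 17->11, 9->5, 16->10, 5->2, 20->12, 15->9
rank(y): 20->12, 3->2, 2->1, 9->4, 19->11, 14->7, 17->9, 18->10, 13->6, 15->8, 5->3, 12->5
Step 2: d_i = R_x(i) - R_y(i); compute d_i^2.
  (6-12)^2=36, (7-2)^2=25, (8-1)^2=49, (3-4)^2=1, (4-11)^2=49, (1-7)^2=36, (11-9)^2=4, (5-10)^2=25, (10-6)^2=16, (2-8)^2=36, (12-3)^2=81, (9-5)^2=16
sum(d^2) = 374.
Step 3: rho = 1 - 6*374 / (12*(12^2 - 1)) = 1 - 2244/1716 = -0.307692.
Step 4: Under H0, t = rho * sqrt((n-2)/(1-rho^2)) = -1.0226 ~ t(10).
Step 5: Two-sided p-value from the t-distribution with 10 df = 0.330589.
Step 6: alpha = 0.1. fail to reject H0.

rho = -0.3077, p = 0.330589, fail to reject H0 at alpha = 0.1.


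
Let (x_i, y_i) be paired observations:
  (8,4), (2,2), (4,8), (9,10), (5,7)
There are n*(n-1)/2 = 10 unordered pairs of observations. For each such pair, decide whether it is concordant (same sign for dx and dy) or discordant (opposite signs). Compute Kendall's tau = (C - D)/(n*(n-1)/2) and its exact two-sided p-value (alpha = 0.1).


Step 1: Enumerate the 10 unordered pairs (i,j) with i<j and classify each by sign(x_j-x_i) * sign(y_j-y_i).
  (1,2):dx=-6,dy=-2->C; (1,3):dx=-4,dy=+4->D; (1,4):dx=+1,dy=+6->C; (1,5):dx=-3,dy=+3->D
  (2,3):dx=+2,dy=+6->C; (2,4):dx=+7,dy=+8->C; (2,5):dx=+3,dy=+5->C; (3,4):dx=+5,dy=+2->C
  (3,5):dx=+1,dy=-1->D; (4,5):dx=-4,dy=-3->C
Step 2: C = 7, D = 3, total pairs = 10.
Step 3: tau = (C - D)/(n(n-1)/2) = (7 - 3)/10 = 0.400000.
Step 4: Exact two-sided p-value (enumerate n! = 120 permutations of y under H0): p = 0.483333.
Step 5: alpha = 0.1. fail to reject H0.

tau_b = 0.4000 (C=7, D=3), p = 0.483333, fail to reject H0.


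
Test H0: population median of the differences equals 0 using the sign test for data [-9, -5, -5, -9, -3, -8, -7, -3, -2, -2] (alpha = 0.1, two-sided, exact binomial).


Step 1: Discard zero differences. Original n = 10; n_eff = number of nonzero differences = 10.
Nonzero differences (with sign): -9, -5, -5, -9, -3, -8, -7, -3, -2, -2
Step 2: Count signs: positive = 0, negative = 10.
Step 3: Under H0: P(positive) = 0.5, so the number of positives S ~ Bin(10, 0.5).
Step 4: Two-sided exact p-value = sum of Bin(10,0.5) probabilities at or below the observed probability = 0.001953.
Step 5: alpha = 0.1. reject H0.

n_eff = 10, pos = 0, neg = 10, p = 0.001953, reject H0.


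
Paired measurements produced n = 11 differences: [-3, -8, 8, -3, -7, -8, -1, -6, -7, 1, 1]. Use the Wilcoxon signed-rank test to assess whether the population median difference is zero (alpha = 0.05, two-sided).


Step 1: Drop any zero differences (none here) and take |d_i|.
|d| = [3, 8, 8, 3, 7, 8, 1, 6, 7, 1, 1]
Step 2: Midrank |d_i| (ties get averaged ranks).
ranks: |3|->4.5, |8|->10, |8|->10, |3|->4.5, |7|->7.5, |8|->10, |1|->2, |6|->6, |7|->7.5, |1|->2, |1|->2
Step 3: Attach original signs; sum ranks with positive sign and with negative sign.
W+ = 10 + 2 + 2 = 14
W- = 4.5 + 10 + 4.5 + 7.5 + 10 + 2 + 6 + 7.5 = 52
(Check: W+ + W- = 66 should equal n(n+1)/2 = 66.)
Step 4: Test statistic W = min(W+, W-) = 14.
Step 5: Ties in |d|, so use the tie-corrected normal approximation.
        E[W] = n(n+1)/4 = 11*12/4 = 33.
        Tie groups: |d|=1 (t=3), |d|=3 (t=2), |d|=7 (t=2), |d|=8 (t=3); sum(t^3 - t) = 60.
        Var[W] = n(n+1)(2n+1)/24 - sum(t^3-t)/48 = 3036/24 - 60/48 = 125.25.
        z = (W - E[W]) / sqrt(Var[W]) = (14 - 33) / 11.1915 = -1.6977.
        Two-sided p = 2*Phi(z) = 0.089562.
Step 6: alpha = 0.05. fail to reject H0.

W+ = 14, W- = 52, W = min = 14, p = 0.089562, fail to reject H0.


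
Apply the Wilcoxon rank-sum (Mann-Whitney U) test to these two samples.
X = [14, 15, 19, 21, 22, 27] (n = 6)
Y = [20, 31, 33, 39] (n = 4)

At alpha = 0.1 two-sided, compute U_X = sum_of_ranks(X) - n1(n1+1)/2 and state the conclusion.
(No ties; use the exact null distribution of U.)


Step 1: Combine and sort all 10 observations; assign midranks.
sorted (value, group): (14,X), (15,X), (19,X), (20,Y), (21,X), (22,X), (27,X), (31,Y), (33,Y), (39,Y)
ranks: 14->1, 15->2, 19->3, 20->4, 21->5, 22->6, 27->7, 31->8, 33->9, 39->10
Step 2: Rank sum for X: R1 = 1 + 2 + 3 + 5 + 6 + 7 = 24.
Step 3: U_X = R1 - n1(n1+1)/2 = 24 - 6*7/2 = 24 - 21 = 3.
       U_Y = n1*n2 - U_X = 24 - 3 = 21.
Step 4: No ties, so the exact null distribution of U (based on enumerating the C(10,6) = 210 equally likely rank assignments) gives the two-sided p-value.
Step 5: p-value = 0.066667; compare to alpha = 0.1. reject H0.

U_X = 3, p = 0.066667, reject H0 at alpha = 0.1.


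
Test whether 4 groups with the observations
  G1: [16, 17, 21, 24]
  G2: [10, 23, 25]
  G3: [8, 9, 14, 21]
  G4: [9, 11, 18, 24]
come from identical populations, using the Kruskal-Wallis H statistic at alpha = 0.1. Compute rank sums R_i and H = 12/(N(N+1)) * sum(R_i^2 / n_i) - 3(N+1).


Step 1: Combine all N = 15 observations and assign midranks.
sorted (value, group, rank): (8,G3,1), (9,G3,2.5), (9,G4,2.5), (10,G2,4), (11,G4,5), (14,G3,6), (16,G1,7), (17,G1,8), (18,G4,9), (21,G1,10.5), (21,G3,10.5), (23,G2,12), (24,G1,13.5), (24,G4,13.5), (25,G2,15)
Step 2: Sum ranks within each group.
R_1 = 39 (n_1 = 4)
R_2 = 31 (n_2 = 3)
R_3 = 20 (n_3 = 4)
R_4 = 30 (n_4 = 4)
Step 3: H = 12/(N(N+1)) * sum(R_i^2/n_i) - 3(N+1)
     = 12/(15*16) * (39^2/4 + 31^2/3 + 20^2/4 + 30^2/4) - 3*16
     = 0.050000 * 1025.58 - 48
     = 3.279167.
Step 4: Ties present; correction factor C = 1 - 18/(15^3 - 15) = 0.994643. Corrected H = 3.279167 / 0.994643 = 3.296828.
Step 5: Under H0, H ~ chi^2(3); p-value = 0.348084.
Step 6: alpha = 0.1. fail to reject H0.

H = 3.2968, df = 3, p = 0.348084, fail to reject H0.


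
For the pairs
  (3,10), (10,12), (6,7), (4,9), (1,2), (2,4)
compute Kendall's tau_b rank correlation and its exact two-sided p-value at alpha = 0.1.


Step 1: Enumerate the 15 unordered pairs (i,j) with i<j and classify each by sign(x_j-x_i) * sign(y_j-y_i).
  (1,2):dx=+7,dy=+2->C; (1,3):dx=+3,dy=-3->D; (1,4):dx=+1,dy=-1->D; (1,5):dx=-2,dy=-8->C
  (1,6):dx=-1,dy=-6->C; (2,3):dx=-4,dy=-5->C; (2,4):dx=-6,dy=-3->C; (2,5):dx=-9,dy=-10->C
  (2,6):dx=-8,dy=-8->C; (3,4):dx=-2,dy=+2->D; (3,5):dx=-5,dy=-5->C; (3,6):dx=-4,dy=-3->C
  (4,5):dx=-3,dy=-7->C; (4,6):dx=-2,dy=-5->C; (5,6):dx=+1,dy=+2->C
Step 2: C = 12, D = 3, total pairs = 15.
Step 3: tau = (C - D)/(n(n-1)/2) = (12 - 3)/15 = 0.600000.
Step 4: Exact two-sided p-value (enumerate n! = 720 permutations of y under H0): p = 0.136111.
Step 5: alpha = 0.1. fail to reject H0.

tau_b = 0.6000 (C=12, D=3), p = 0.136111, fail to reject H0.


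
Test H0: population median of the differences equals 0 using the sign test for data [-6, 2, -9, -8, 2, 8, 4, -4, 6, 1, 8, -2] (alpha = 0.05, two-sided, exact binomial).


Step 1: Discard zero differences. Original n = 12; n_eff = number of nonzero differences = 12.
Nonzero differences (with sign): -6, +2, -9, -8, +2, +8, +4, -4, +6, +1, +8, -2
Step 2: Count signs: positive = 7, negative = 5.
Step 3: Under H0: P(positive) = 0.5, so the number of positives S ~ Bin(12, 0.5).
Step 4: Two-sided exact p-value = sum of Bin(12,0.5) probabilities at or below the observed probability = 0.774414.
Step 5: alpha = 0.05. fail to reject H0.

n_eff = 12, pos = 7, neg = 5, p = 0.774414, fail to reject H0.


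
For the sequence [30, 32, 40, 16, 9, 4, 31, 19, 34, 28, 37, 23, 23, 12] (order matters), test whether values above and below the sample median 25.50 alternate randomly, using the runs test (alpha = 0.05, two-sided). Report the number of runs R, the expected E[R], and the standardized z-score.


Step 1: Compute median = 25.50; label A = above, B = below.
Labels in order: AAABBBABAAABBB  (n_A = 7, n_B = 7)
Step 2: Count runs R = 6.
Step 3: Under H0 (random ordering), E[R] = 2*n_A*n_B/(n_A+n_B) + 1 = 2*7*7/14 + 1 = 8.0000.
        Var[R] = 2*n_A*n_B*(2*n_A*n_B - n_A - n_B) / ((n_A+n_B)^2 * (n_A+n_B-1)) = 8232/2548 = 3.2308.
        SD[R] = 1.7974.
Step 4: Continuity-corrected z = (R + 0.5 - E[R]) / SD[R] = (6 + 0.5 - 8.0000) / 1.7974 = -0.8345.
Step 5: Two-sided p-value via normal approximation = 2*(1 - Phi(|z|)) = 0.403986.
Step 6: alpha = 0.05. fail to reject H0.

R = 6, z = -0.8345, p = 0.403986, fail to reject H0.


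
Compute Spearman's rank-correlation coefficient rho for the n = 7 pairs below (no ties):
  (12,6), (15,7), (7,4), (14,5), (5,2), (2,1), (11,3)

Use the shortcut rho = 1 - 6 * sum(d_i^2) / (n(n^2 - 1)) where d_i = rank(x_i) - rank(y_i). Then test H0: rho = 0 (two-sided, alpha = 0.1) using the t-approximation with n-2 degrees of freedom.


Step 1: Rank x and y separately (midranks; no ties here).
rank(x): 12->5, 15->7, 7->3, 14->6, 5->2, 2->1, 11->4
rank(y): 6->6, 7->7, 4->4, 5->5, 2->2, 1->1, 3->3
Step 2: d_i = R_x(i) - R_y(i); compute d_i^2.
  (5-6)^2=1, (7-7)^2=0, (3-4)^2=1, (6-5)^2=1, (2-2)^2=0, (1-1)^2=0, (4-3)^2=1
sum(d^2) = 4.
Step 3: rho = 1 - 6*4 / (7*(7^2 - 1)) = 1 - 24/336 = 0.928571.
Step 4: Under H0, t = rho * sqrt((n-2)/(1-rho^2)) = 5.5943 ~ t(5).
Step 5: Two-sided p-value from the t-distribution with 5 df = 0.002519.
Step 6: alpha = 0.1. reject H0.

rho = 0.9286, p = 0.002519, reject H0 at alpha = 0.1.


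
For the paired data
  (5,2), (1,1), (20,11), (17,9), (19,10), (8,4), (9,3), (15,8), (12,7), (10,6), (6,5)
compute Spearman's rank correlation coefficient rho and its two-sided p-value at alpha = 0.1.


Step 1: Rank x and y separately (midranks; no ties here).
rank(x): 5->2, 1->1, 20->11, 17->9, 19->10, 8->4, 9->5, 15->8, 12->7, 10->6, 6->3
rank(y): 2->2, 1->1, 11->11, 9->9, 10->10, 4->4, 3->3, 8->8, 7->7, 6->6, 5->5
Step 2: d_i = R_x(i) - R_y(i); compute d_i^2.
  (2-2)^2=0, (1-1)^2=0, (11-11)^2=0, (9-9)^2=0, (10-10)^2=0, (4-4)^2=0, (5-3)^2=4, (8-8)^2=0, (7-7)^2=0, (6-6)^2=0, (3-5)^2=4
sum(d^2) = 8.
Step 3: rho = 1 - 6*8 / (11*(11^2 - 1)) = 1 - 48/1320 = 0.963636.
Step 4: Under H0, t = rho * sqrt((n-2)/(1-rho^2)) = 10.8186 ~ t(9).
Step 5: Two-sided p-value from the t-distribution with 9 df = 0.000002.
Step 6: alpha = 0.1. reject H0.

rho = 0.9636, p = 0.000002, reject H0 at alpha = 0.1.


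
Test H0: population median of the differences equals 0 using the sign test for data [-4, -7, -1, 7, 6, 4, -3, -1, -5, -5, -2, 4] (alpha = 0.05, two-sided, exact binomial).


Step 1: Discard zero differences. Original n = 12; n_eff = number of nonzero differences = 12.
Nonzero differences (with sign): -4, -7, -1, +7, +6, +4, -3, -1, -5, -5, -2, +4
Step 2: Count signs: positive = 4, negative = 8.
Step 3: Under H0: P(positive) = 0.5, so the number of positives S ~ Bin(12, 0.5).
Step 4: Two-sided exact p-value = sum of Bin(12,0.5) probabilities at or below the observed probability = 0.387695.
Step 5: alpha = 0.05. fail to reject H0.

n_eff = 12, pos = 4, neg = 8, p = 0.387695, fail to reject H0.


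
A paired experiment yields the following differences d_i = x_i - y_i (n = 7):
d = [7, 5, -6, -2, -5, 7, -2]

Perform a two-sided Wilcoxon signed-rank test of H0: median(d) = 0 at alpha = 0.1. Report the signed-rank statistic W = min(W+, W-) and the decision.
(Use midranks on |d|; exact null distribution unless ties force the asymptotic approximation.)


Step 1: Drop any zero differences (none here) and take |d_i|.
|d| = [7, 5, 6, 2, 5, 7, 2]
Step 2: Midrank |d_i| (ties get averaged ranks).
ranks: |7|->6.5, |5|->3.5, |6|->5, |2|->1.5, |5|->3.5, |7|->6.5, |2|->1.5
Step 3: Attach original signs; sum ranks with positive sign and with negative sign.
W+ = 6.5 + 3.5 + 6.5 = 16.5
W- = 5 + 1.5 + 3.5 + 1.5 = 11.5
(Check: W+ + W- = 28 should equal n(n+1)/2 = 28.)
Step 4: Test statistic W = min(W+, W-) = 11.5.
Step 5: Ties in |d|, so use the tie-corrected normal approximation.
        E[W] = n(n+1)/4 = 7*8/4 = 14.
        Tie groups: |d|=2 (t=2), |d|=5 (t=2), |d|=7 (t=2); sum(t^3 - t) = 18.
        Var[W] = n(n+1)(2n+1)/24 - sum(t^3-t)/48 = 840/24 - 18/48 = 34.625.
        z = (W - E[W]) / sqrt(Var[W]) = (11.5 - 14) / 5.8843 = -0.4249.
        Two-sided p = 2*Phi(z) = 0.670939.
Step 6: alpha = 0.1. fail to reject H0.

W+ = 16.5, W- = 11.5, W = min = 11.5, p = 0.670939, fail to reject H0.


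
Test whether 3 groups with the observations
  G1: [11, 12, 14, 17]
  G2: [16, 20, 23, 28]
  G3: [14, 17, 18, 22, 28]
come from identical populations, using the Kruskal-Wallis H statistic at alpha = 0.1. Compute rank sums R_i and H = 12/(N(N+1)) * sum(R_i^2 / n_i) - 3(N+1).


Step 1: Combine all N = 13 observations and assign midranks.
sorted (value, group, rank): (11,G1,1), (12,G1,2), (14,G1,3.5), (14,G3,3.5), (16,G2,5), (17,G1,6.5), (17,G3,6.5), (18,G3,8), (20,G2,9), (22,G3,10), (23,G2,11), (28,G2,12.5), (28,G3,12.5)
Step 2: Sum ranks within each group.
R_1 = 13 (n_1 = 4)
R_2 = 37.5 (n_2 = 4)
R_3 = 40.5 (n_3 = 5)
Step 3: H = 12/(N(N+1)) * sum(R_i^2/n_i) - 3(N+1)
     = 12/(13*14) * (13^2/4 + 37.5^2/4 + 40.5^2/5) - 3*14
     = 0.065934 * 721.862 - 42
     = 5.595330.
Step 4: Ties present; correction factor C = 1 - 18/(13^3 - 13) = 0.991758. Corrected H = 5.595330 / 0.991758 = 5.641828.
Step 5: Under H0, H ~ chi^2(2); p-value = 0.059551.
Step 6: alpha = 0.1. reject H0.

H = 5.6418, df = 2, p = 0.059551, reject H0.


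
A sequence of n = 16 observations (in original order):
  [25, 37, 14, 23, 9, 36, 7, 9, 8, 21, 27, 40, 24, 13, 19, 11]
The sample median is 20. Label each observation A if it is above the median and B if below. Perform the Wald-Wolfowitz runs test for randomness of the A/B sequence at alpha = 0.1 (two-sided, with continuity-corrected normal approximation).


Step 1: Compute median = 20; label A = above, B = below.
Labels in order: AABABABBBAAAABBB  (n_A = 8, n_B = 8)
Step 2: Count runs R = 8.
Step 3: Under H0 (random ordering), E[R] = 2*n_A*n_B/(n_A+n_B) + 1 = 2*8*8/16 + 1 = 9.0000.
        Var[R] = 2*n_A*n_B*(2*n_A*n_B - n_A - n_B) / ((n_A+n_B)^2 * (n_A+n_B-1)) = 14336/3840 = 3.7333.
        SD[R] = 1.9322.
Step 4: Continuity-corrected z = (R + 0.5 - E[R]) / SD[R] = (8 + 0.5 - 9.0000) / 1.9322 = -0.2588.
Step 5: Two-sided p-value via normal approximation = 2*(1 - Phi(|z|)) = 0.795809.
Step 6: alpha = 0.1. fail to reject H0.

R = 8, z = -0.2588, p = 0.795809, fail to reject H0.


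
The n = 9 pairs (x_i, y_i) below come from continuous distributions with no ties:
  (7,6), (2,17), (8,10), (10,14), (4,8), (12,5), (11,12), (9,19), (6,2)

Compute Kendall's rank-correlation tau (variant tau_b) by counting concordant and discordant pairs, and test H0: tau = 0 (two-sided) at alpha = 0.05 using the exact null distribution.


Step 1: Enumerate the 36 unordered pairs (i,j) with i<j and classify each by sign(x_j-x_i) * sign(y_j-y_i).
  (1,2):dx=-5,dy=+11->D; (1,3):dx=+1,dy=+4->C; (1,4):dx=+3,dy=+8->C; (1,5):dx=-3,dy=+2->D
  (1,6):dx=+5,dy=-1->D; (1,7):dx=+4,dy=+6->C; (1,8):dx=+2,dy=+13->C; (1,9):dx=-1,dy=-4->C
  (2,3):dx=+6,dy=-7->D; (2,4):dx=+8,dy=-3->D; (2,5):dx=+2,dy=-9->D; (2,6):dx=+10,dy=-12->D
  (2,7):dx=+9,dy=-5->D; (2,8):dx=+7,dy=+2->C; (2,9):dx=+4,dy=-15->D; (3,4):dx=+2,dy=+4->C
  (3,5):dx=-4,dy=-2->C; (3,6):dx=+4,dy=-5->D; (3,7):dx=+3,dy=+2->C; (3,8):dx=+1,dy=+9->C
  (3,9):dx=-2,dy=-8->C; (4,5):dx=-6,dy=-6->C; (4,6):dx=+2,dy=-9->D; (4,7):dx=+1,dy=-2->D
  (4,8):dx=-1,dy=+5->D; (4,9):dx=-4,dy=-12->C; (5,6):dx=+8,dy=-3->D; (5,7):dx=+7,dy=+4->C
  (5,8):dx=+5,dy=+11->C; (5,9):dx=+2,dy=-6->D; (6,7):dx=-1,dy=+7->D; (6,8):dx=-3,dy=+14->D
  (6,9):dx=-6,dy=-3->C; (7,8):dx=-2,dy=+7->D; (7,9):dx=-5,dy=-10->C; (8,9):dx=-3,dy=-17->C
Step 2: C = 18, D = 18, total pairs = 36.
Step 3: tau = (C - D)/(n(n-1)/2) = (18 - 18)/36 = 0.000000.
Step 4: Exact two-sided p-value (enumerate n! = 362880 permutations of y under H0): p = 1.000000.
Step 5: alpha = 0.05. fail to reject H0.

tau_b = 0.0000 (C=18, D=18), p = 1.000000, fail to reject H0.


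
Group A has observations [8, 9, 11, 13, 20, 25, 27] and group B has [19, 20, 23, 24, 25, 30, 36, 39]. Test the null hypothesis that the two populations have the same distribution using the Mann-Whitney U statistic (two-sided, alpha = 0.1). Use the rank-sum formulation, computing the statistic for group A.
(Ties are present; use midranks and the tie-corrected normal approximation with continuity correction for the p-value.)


Step 1: Combine and sort all 15 observations; assign midranks.
sorted (value, group): (8,X), (9,X), (11,X), (13,X), (19,Y), (20,X), (20,Y), (23,Y), (24,Y), (25,X), (25,Y), (27,X), (30,Y), (36,Y), (39,Y)
ranks: 8->1, 9->2, 11->3, 13->4, 19->5, 20->6.5, 20->6.5, 23->8, 24->9, 25->10.5, 25->10.5, 27->12, 30->13, 36->14, 39->15
Step 2: Rank sum for X: R1 = 1 + 2 + 3 + 4 + 6.5 + 10.5 + 12 = 39.
Step 3: U_X = R1 - n1(n1+1)/2 = 39 - 7*8/2 = 39 - 28 = 11.
       U_Y = n1*n2 - U_X = 56 - 11 = 45.
Step 4: Ties are present, so use the tie-corrected normal approximation (with continuity correction) for the p-value.
Step 5: p-value = 0.055758; compare to alpha = 0.1. reject H0.

U_X = 11, p = 0.055758, reject H0 at alpha = 0.1.


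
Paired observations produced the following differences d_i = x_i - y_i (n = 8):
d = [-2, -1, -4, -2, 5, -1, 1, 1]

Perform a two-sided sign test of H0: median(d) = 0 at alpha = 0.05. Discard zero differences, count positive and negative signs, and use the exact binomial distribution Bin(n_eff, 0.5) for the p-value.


Step 1: Discard zero differences. Original n = 8; n_eff = number of nonzero differences = 8.
Nonzero differences (with sign): -2, -1, -4, -2, +5, -1, +1, +1
Step 2: Count signs: positive = 3, negative = 5.
Step 3: Under H0: P(positive) = 0.5, so the number of positives S ~ Bin(8, 0.5).
Step 4: Two-sided exact p-value = sum of Bin(8,0.5) probabilities at or below the observed probability = 0.726562.
Step 5: alpha = 0.05. fail to reject H0.

n_eff = 8, pos = 3, neg = 5, p = 0.726562, fail to reject H0.


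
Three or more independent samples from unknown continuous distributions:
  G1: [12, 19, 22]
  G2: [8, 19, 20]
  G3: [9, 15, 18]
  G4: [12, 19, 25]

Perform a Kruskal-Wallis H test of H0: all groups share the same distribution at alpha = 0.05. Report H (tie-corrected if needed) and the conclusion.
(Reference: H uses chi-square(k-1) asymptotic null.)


Step 1: Combine all N = 12 observations and assign midranks.
sorted (value, group, rank): (8,G2,1), (9,G3,2), (12,G1,3.5), (12,G4,3.5), (15,G3,5), (18,G3,6), (19,G1,8), (19,G2,8), (19,G4,8), (20,G2,10), (22,G1,11), (25,G4,12)
Step 2: Sum ranks within each group.
R_1 = 22.5 (n_1 = 3)
R_2 = 19 (n_2 = 3)
R_3 = 13 (n_3 = 3)
R_4 = 23.5 (n_4 = 3)
Step 3: H = 12/(N(N+1)) * sum(R_i^2/n_i) - 3(N+1)
     = 12/(12*13) * (22.5^2/3 + 19^2/3 + 13^2/3 + 23.5^2/3) - 3*13
     = 0.076923 * 529.5 - 39
     = 1.730769.
Step 4: Ties present; correction factor C = 1 - 30/(12^3 - 12) = 0.982517. Corrected H = 1.730769 / 0.982517 = 1.761566.
Step 5: Under H0, H ~ chi^2(3); p-value = 0.623334.
Step 6: alpha = 0.05. fail to reject H0.

H = 1.7616, df = 3, p = 0.623334, fail to reject H0.


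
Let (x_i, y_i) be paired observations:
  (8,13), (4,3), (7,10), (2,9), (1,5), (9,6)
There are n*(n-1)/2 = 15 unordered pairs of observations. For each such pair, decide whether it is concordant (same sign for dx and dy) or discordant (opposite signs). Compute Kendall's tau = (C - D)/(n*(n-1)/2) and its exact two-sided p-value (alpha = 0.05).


Step 1: Enumerate the 15 unordered pairs (i,j) with i<j and classify each by sign(x_j-x_i) * sign(y_j-y_i).
  (1,2):dx=-4,dy=-10->C; (1,3):dx=-1,dy=-3->C; (1,4):dx=-6,dy=-4->C; (1,5):dx=-7,dy=-8->C
  (1,6):dx=+1,dy=-7->D; (2,3):dx=+3,dy=+7->C; (2,4):dx=-2,dy=+6->D; (2,5):dx=-3,dy=+2->D
  (2,6):dx=+5,dy=+3->C; (3,4):dx=-5,dy=-1->C; (3,5):dx=-6,dy=-5->C; (3,6):dx=+2,dy=-4->D
  (4,5):dx=-1,dy=-4->C; (4,6):dx=+7,dy=-3->D; (5,6):dx=+8,dy=+1->C
Step 2: C = 10, D = 5, total pairs = 15.
Step 3: tau = (C - D)/(n(n-1)/2) = (10 - 5)/15 = 0.333333.
Step 4: Exact two-sided p-value (enumerate n! = 720 permutations of y under H0): p = 0.469444.
Step 5: alpha = 0.05. fail to reject H0.

tau_b = 0.3333 (C=10, D=5), p = 0.469444, fail to reject H0.


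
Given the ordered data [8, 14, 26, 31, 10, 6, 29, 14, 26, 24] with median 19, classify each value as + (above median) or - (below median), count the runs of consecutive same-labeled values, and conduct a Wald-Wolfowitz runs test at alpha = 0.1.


Step 1: Compute median = 19; label A = above, B = below.
Labels in order: BBAABBABAA  (n_A = 5, n_B = 5)
Step 2: Count runs R = 6.
Step 3: Under H0 (random ordering), E[R] = 2*n_A*n_B/(n_A+n_B) + 1 = 2*5*5/10 + 1 = 6.0000.
        Var[R] = 2*n_A*n_B*(2*n_A*n_B - n_A - n_B) / ((n_A+n_B)^2 * (n_A+n_B-1)) = 2000/900 = 2.2222.
        SD[R] = 1.4907.
Step 4: R = E[R], so z = 0 with no continuity correction.
Step 5: Two-sided p-value via normal approximation = 2*(1 - Phi(|z|)) = 1.000000.
Step 6: alpha = 0.1. fail to reject H0.

R = 6, z = 0.0000, p = 1.000000, fail to reject H0.


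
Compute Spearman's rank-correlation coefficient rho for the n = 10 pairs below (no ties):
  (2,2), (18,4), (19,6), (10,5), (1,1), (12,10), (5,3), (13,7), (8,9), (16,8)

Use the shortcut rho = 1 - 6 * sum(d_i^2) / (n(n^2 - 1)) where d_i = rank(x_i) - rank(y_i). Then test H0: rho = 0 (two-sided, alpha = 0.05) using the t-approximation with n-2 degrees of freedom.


Step 1: Rank x and y separately (midranks; no ties here).
rank(x): 2->2, 18->9, 19->10, 10->5, 1->1, 12->6, 5->3, 13->7, 8->4, 16->8
rank(y): 2->2, 4->4, 6->6, 5->5, 1->1, 10->10, 3->3, 7->7, 9->9, 8->8
Step 2: d_i = R_x(i) - R_y(i); compute d_i^2.
  (2-2)^2=0, (9-4)^2=25, (10-6)^2=16, (5-5)^2=0, (1-1)^2=0, (6-10)^2=16, (3-3)^2=0, (7-7)^2=0, (4-9)^2=25, (8-8)^2=0
sum(d^2) = 82.
Step 3: rho = 1 - 6*82 / (10*(10^2 - 1)) = 1 - 492/990 = 0.503030.
Step 4: Under H0, t = rho * sqrt((n-2)/(1-rho^2)) = 1.6462 ~ t(8).
Step 5: Two-sided p-value from the t-distribution with 8 df = 0.138334.
Step 6: alpha = 0.05. fail to reject H0.

rho = 0.5030, p = 0.138334, fail to reject H0 at alpha = 0.05.


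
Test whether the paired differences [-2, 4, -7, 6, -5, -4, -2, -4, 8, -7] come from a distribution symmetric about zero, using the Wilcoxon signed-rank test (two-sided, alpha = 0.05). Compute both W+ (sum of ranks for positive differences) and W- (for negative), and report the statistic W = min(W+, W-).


Step 1: Drop any zero differences (none here) and take |d_i|.
|d| = [2, 4, 7, 6, 5, 4, 2, 4, 8, 7]
Step 2: Midrank |d_i| (ties get averaged ranks).
ranks: |2|->1.5, |4|->4, |7|->8.5, |6|->7, |5|->6, |4|->4, |2|->1.5, |4|->4, |8|->10, |7|->8.5
Step 3: Attach original signs; sum ranks with positive sign and with negative sign.
W+ = 4 + 7 + 10 = 21
W- = 1.5 + 8.5 + 6 + 4 + 1.5 + 4 + 8.5 = 34
(Check: W+ + W- = 55 should equal n(n+1)/2 = 55.)
Step 4: Test statistic W = min(W+, W-) = 21.
Step 5: Ties in |d|, so use the tie-corrected normal approximation.
        E[W] = n(n+1)/4 = 10*11/4 = 27.5.
        Tie groups: |d|=2 (t=2), |d|=4 (t=3), |d|=7 (t=2); sum(t^3 - t) = 36.
        Var[W] = n(n+1)(2n+1)/24 - sum(t^3-t)/48 = 2310/24 - 36/48 = 95.5.
        z = (W - E[W]) / sqrt(Var[W]) = (21 - 27.5) / 9.7724 = -0.6651.
        Two-sided p = 2*Phi(z) = 0.505962.
Step 6: alpha = 0.05. fail to reject H0.

W+ = 21, W- = 34, W = min = 21, p = 0.505962, fail to reject H0.


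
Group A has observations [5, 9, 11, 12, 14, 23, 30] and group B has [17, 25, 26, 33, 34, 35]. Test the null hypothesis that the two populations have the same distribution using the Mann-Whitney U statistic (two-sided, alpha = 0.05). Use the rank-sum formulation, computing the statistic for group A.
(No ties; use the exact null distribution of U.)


Step 1: Combine and sort all 13 observations; assign midranks.
sorted (value, group): (5,X), (9,X), (11,X), (12,X), (14,X), (17,Y), (23,X), (25,Y), (26,Y), (30,X), (33,Y), (34,Y), (35,Y)
ranks: 5->1, 9->2, 11->3, 12->4, 14->5, 17->6, 23->7, 25->8, 26->9, 30->10, 33->11, 34->12, 35->13
Step 2: Rank sum for X: R1 = 1 + 2 + 3 + 4 + 5 + 7 + 10 = 32.
Step 3: U_X = R1 - n1(n1+1)/2 = 32 - 7*8/2 = 32 - 28 = 4.
       U_Y = n1*n2 - U_X = 42 - 4 = 38.
Step 4: No ties, so the exact null distribution of U (based on enumerating the C(13,7) = 1716 equally likely rank assignments) gives the two-sided p-value.
Step 5: p-value = 0.013986; compare to alpha = 0.05. reject H0.

U_X = 4, p = 0.013986, reject H0 at alpha = 0.05.


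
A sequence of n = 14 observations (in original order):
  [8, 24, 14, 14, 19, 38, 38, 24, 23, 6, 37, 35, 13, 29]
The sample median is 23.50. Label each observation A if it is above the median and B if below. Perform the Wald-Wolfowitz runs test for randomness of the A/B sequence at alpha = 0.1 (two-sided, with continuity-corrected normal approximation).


Step 1: Compute median = 23.50; label A = above, B = below.
Labels in order: BABBBAAABBAABA  (n_A = 7, n_B = 7)
Step 2: Count runs R = 8.
Step 3: Under H0 (random ordering), E[R] = 2*n_A*n_B/(n_A+n_B) + 1 = 2*7*7/14 + 1 = 8.0000.
        Var[R] = 2*n_A*n_B*(2*n_A*n_B - n_A - n_B) / ((n_A+n_B)^2 * (n_A+n_B-1)) = 8232/2548 = 3.2308.
        SD[R] = 1.7974.
Step 4: R = E[R], so z = 0 with no continuity correction.
Step 5: Two-sided p-value via normal approximation = 2*(1 - Phi(|z|)) = 1.000000.
Step 6: alpha = 0.1. fail to reject H0.

R = 8, z = 0.0000, p = 1.000000, fail to reject H0.


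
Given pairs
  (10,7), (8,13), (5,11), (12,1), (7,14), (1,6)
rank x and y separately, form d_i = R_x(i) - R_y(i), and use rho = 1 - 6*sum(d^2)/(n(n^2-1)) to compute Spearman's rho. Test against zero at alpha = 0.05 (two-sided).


Step 1: Rank x and y separately (midranks; no ties here).
rank(x): 10->5, 8->4, 5->2, 12->6, 7->3, 1->1
rank(y): 7->3, 13->5, 11->4, 1->1, 14->6, 6->2
Step 2: d_i = R_x(i) - R_y(i); compute d_i^2.
  (5-3)^2=4, (4-5)^2=1, (2-4)^2=4, (6-1)^2=25, (3-6)^2=9, (1-2)^2=1
sum(d^2) = 44.
Step 3: rho = 1 - 6*44 / (6*(6^2 - 1)) = 1 - 264/210 = -0.257143.
Step 4: Under H0, t = rho * sqrt((n-2)/(1-rho^2)) = -0.5322 ~ t(4).
Step 5: Two-sided p-value from the t-distribution with 4 df = 0.622787.
Step 6: alpha = 0.05. fail to reject H0.

rho = -0.2571, p = 0.622787, fail to reject H0 at alpha = 0.05.
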